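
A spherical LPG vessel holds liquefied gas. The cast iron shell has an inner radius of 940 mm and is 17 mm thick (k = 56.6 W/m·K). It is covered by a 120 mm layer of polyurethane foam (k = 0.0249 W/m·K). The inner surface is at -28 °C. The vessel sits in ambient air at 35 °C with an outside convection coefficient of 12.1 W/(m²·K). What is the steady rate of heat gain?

Q ≈ 167 W

Each spherical layer contributes R = (1/r_i − 1/r_o)/(4πk):
R_cast iron shell = (1/0.94 − 1/0.957)/(4π×56.6) = 2.657×10^-5 K/W
R_polyurethane foam = (1/0.957 − 1/1.077)/(4π×0.0249) = 0.3721 K/W
R_outer film = 1/(h·4πr_o²) = 1/(12.1×4π×1.077²) = 0.00567 K/W
R_total = 0.3778 K/W
Q = ΔT/R_total = 63/0.3778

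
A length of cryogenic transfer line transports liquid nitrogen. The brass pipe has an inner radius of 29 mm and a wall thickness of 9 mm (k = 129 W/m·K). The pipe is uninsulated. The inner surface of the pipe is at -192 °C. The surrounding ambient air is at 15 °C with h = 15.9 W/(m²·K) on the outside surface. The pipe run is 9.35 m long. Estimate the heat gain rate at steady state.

Q ≈ 7340 W

Radial resistances (cylindrical: R_cond = ln(r_o/r_i)/(2πkL), R_conv = 1/(h·2πrL)):
R_brass pipe wall = ln(38/29)/(2π×129×9.35) = 3.567×10^-5 K/W
R_outer film = 1/(h_o·2πr_oL) = 1/(15.9×2π×0.038×9.35) = 0.02817 K/W
R_total = 0.02821 K/W
Q = ΔT/R_total = 207/0.02821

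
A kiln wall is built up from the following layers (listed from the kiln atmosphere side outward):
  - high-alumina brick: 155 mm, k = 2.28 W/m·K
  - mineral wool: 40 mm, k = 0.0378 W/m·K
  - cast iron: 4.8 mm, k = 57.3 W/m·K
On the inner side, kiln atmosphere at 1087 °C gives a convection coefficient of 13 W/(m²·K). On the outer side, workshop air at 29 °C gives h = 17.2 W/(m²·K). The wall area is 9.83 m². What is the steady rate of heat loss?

Using the resistance-network approach (series):
R_inner film = 1/(h_i·A) = 1/(13×9.83) = 0.007825 K/W
R_high-alumina brick = L/(kA) = 0.155/(2.28×9.83) = 0.006916 K/W
R_mineral wool = L/(kA) = 0.04/(0.0378×9.83) = 0.1077 K/W
R_cast iron = L/(kA) = 0.0048/(57.3×9.83) = 8.522×10^-6 K/W
R_outer film = 1/(h_o·A) = 1/(17.2×9.83) = 0.005914 K/W
R_total = 0.1283 K/W
Q = ΔT / R_total = 1058 / 0.1283

Q ≈ 8250 W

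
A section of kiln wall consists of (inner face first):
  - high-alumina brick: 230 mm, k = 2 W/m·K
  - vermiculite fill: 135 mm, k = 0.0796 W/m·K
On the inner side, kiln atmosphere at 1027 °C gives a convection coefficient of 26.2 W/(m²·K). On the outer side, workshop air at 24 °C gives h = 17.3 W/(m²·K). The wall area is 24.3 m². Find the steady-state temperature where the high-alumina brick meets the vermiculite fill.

T ≈ 946 °C

Treating each layer as a thermal resistance in series:
R_inner film = 1/(h_i·A) = 1/(26.2×24.3) = 0.001571 K/W
R_high-alumina brick = L/(kA) = 0.23/(2×24.3) = 0.004733 K/W
R_vermiculite fill = L/(kA) = 0.135/(0.0796×24.3) = 0.06979 K/W
R_outer film = 1/(h_o·A) = 1/(17.3×24.3) = 0.002379 K/W
R_total = 0.07848 K/W;  Q = ΔT/R_total = 1003/0.07848 = 12780 W
T_interface = T_inner − Q·ΣR(inner→interface) = 1027 − 12800×0.006303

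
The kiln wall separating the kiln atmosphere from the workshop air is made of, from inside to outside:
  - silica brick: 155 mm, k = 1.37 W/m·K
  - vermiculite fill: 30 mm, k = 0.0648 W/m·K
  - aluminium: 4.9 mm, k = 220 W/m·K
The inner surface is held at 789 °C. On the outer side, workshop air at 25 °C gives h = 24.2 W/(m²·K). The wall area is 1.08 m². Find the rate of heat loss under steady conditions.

Q ≈ 1340 W

Series thermal resistances:
R_silica brick = L/(kA) = 0.155/(1.37×1.08) = 0.1048 K/W
R_vermiculite fill = L/(kA) = 0.03/(0.0648×1.08) = 0.4287 K/W
R_aluminium = L/(kA) = 0.0049/(220×1.08) = 2.062×10^-5 K/W
R_outer film = 1/(h_o·A) = 1/(24.2×1.08) = 0.03826 K/W
R_total = 0.5717 K/W
Q = ΔT / R_total = 764 / 0.5717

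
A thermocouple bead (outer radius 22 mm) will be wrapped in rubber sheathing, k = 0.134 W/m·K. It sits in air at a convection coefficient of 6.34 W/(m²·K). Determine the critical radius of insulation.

For a sphere r_cr = 2k/h = 2×0.134/6.34
r_cr = 42.3 mm; since the bare radius (22 mm) is below r_cr, adding a thin layer of insulation will *increase* heat loss.

r_cr ≈ 42.3 mm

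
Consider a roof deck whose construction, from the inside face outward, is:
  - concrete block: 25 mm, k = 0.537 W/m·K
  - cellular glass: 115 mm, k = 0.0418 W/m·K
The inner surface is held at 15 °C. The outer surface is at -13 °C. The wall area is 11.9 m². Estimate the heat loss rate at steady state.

Series thermal resistances:
R_concrete block = L/(kA) = 0.025/(0.537×11.9) = 0.003912 K/W
R_cellular glass = L/(kA) = 0.115/(0.0418×11.9) = 0.2312 K/W
R_total = 0.2351 K/W
Q = ΔT / R_total = 28 / 0.2351

Q ≈ 119 W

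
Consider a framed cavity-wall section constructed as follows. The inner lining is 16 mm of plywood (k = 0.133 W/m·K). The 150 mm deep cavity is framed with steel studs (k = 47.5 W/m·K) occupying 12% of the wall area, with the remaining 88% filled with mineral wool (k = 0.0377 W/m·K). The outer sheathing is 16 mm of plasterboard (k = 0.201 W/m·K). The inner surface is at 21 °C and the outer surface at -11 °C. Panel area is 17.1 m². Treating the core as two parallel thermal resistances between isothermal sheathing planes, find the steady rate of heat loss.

Sheathing layers in series; stud and cavity paths in parallel between them.
R_inner = 0.016/(0.133×17.1) = 0.007035 K/W
R_stud  = 0.15/(47.5×0.12×17.1) = 0.001539 K/W
R_cav   = 0.15/(0.0377×0.88×17.1) = 0.2644 K/W
1/R_core = 1/R_stud + 1/R_cav → R_core = 0.00153 K/W
R_outer = 0.016/(0.201×17.1) = 0.004655 K/W
R_total = 0.01322 K/W
Q = ΔT/R_total = 32/0.01322

Q ≈ 2420 W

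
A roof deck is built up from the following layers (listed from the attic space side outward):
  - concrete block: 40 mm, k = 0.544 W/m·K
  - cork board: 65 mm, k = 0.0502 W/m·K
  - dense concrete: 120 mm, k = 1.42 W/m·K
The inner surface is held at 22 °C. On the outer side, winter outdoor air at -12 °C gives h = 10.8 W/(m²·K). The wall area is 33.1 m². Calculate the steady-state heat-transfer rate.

Q ≈ 728 W

Series thermal resistances:
R_concrete block = L/(kA) = 0.04/(0.544×33.1) = 0.002221 K/W
R_cork board = L/(kA) = 0.065/(0.0502×33.1) = 0.03912 K/W
R_dense concrete = L/(kA) = 0.12/(1.42×33.1) = 0.002553 K/W
R_outer film = 1/(h_o·A) = 1/(10.8×33.1) = 0.002797 K/W
R_total = 0.04669 K/W
Q = ΔT / R_total = 34 / 0.04669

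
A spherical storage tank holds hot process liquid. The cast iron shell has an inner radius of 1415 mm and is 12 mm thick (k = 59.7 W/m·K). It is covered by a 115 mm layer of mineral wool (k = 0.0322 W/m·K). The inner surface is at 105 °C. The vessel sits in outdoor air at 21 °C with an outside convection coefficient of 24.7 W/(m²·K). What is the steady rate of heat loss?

Q ≈ 644 W

Radial (spherical) resistances in series:
R_cast iron shell = (1/1.415 − 1/1.427)/(4π×59.7) = 7.922×10^-6 K/W
R_mineral wool = (1/1.427 − 1/1.542)/(4π×0.0322) = 0.1292 K/W
R_outer film = 1/(h·4πr_o²) = 1/(24.7×4π×1.542²) = 0.001355 K/W
R_total = 0.1305 K/W
Q = ΔT/R_total = 84/0.1305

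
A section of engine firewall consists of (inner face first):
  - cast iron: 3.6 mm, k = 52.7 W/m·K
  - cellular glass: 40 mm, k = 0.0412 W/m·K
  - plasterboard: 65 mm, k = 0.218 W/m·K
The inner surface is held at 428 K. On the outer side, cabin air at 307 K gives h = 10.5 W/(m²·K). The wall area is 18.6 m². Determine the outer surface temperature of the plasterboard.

T ≈ 315 K

Using the resistance-network approach (series):
R_cast iron = L/(kA) = 0.0036/(52.7×18.6) = 3.673×10^-6 K/W
R_cellular glass = L/(kA) = 0.04/(0.0412×18.6) = 0.0522 K/W
R_plasterboard = L/(kA) = 0.065/(0.218×18.6) = 0.01603 K/W
R_outer film = 1/(h_o·A) = 1/(10.5×18.6) = 0.00512 K/W
R_total = 0.07335 K/W;  Q = ΔT/R_total = 121/0.07335 = 1650 W
T_interface = T_inner − Q·ΣR(inner→interface) = 428 − 1650×0.06823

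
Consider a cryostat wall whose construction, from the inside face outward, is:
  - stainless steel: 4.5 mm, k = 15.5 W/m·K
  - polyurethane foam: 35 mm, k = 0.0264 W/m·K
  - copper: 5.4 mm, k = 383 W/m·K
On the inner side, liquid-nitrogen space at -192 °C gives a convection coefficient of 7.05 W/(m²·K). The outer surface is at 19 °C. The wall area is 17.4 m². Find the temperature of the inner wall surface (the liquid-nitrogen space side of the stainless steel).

Series thermal resistances:
R_inner film = 1/(h_i·A) = 1/(7.05×17.4) = 0.008152 K/W
R_stainless steel = L/(kA) = 0.0045/(15.5×17.4) = 1.669×10^-5 K/W
R_polyurethane foam = L/(kA) = 0.035/(0.0264×17.4) = 0.07619 K/W
R_copper = L/(kA) = 0.0054/(383×17.4) = 8.103×10^-7 K/W
R_total = 0.08436 K/W;  Q = ΔT/R_total = 211/0.08436 = 2501 W
T_interface = T_inner + Q·ΣR(inner→interface) = -192 + 2500×0.008152

T ≈ -172 °C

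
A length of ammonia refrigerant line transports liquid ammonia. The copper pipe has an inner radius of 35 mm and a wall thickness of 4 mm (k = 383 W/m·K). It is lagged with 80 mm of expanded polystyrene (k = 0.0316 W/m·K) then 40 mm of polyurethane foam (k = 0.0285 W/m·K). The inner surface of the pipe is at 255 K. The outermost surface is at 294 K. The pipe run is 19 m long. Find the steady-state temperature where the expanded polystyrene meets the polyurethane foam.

Radial resistances (cylindrical: R_cond = ln(r_o/r_i)/(2πkL), R_conv = 1/(h·2πrL)):
R_copper pipe wall = ln(39/35)/(2π×383×19) = 2.367×10^-6 K/W
R_expanded polystyrene = ln(119/39)/(2π×0.0316×19) = 0.2957 K/W
R_polyurethane foam = ln(159/119)/(2π×0.0285×19) = 0.08517 K/W
R_total = 0.3809 K/W
Q = ΔT/R_total = 39/0.3809
Q = 102 W
T_interface = T_inner + Q·ΣR(inner→interface) = 255 + 102×0.2957

T ≈ 285 K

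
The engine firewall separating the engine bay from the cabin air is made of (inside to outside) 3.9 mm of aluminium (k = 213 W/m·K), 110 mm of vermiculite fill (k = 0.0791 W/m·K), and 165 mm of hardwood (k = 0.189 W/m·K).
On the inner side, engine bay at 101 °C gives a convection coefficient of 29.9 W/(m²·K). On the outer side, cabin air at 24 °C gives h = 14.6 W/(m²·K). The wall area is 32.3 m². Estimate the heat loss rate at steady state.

Q ≈ 1050 W

Model the wall as resistances in series:
R_inner film = 1/(h_i·A) = 1/(29.9×32.3) = 0.001035 K/W
R_aluminium = L/(kA) = 0.0039/(213×32.3) = 5.669×10^-7 K/W
R_vermiculite fill = L/(kA) = 0.11/(0.0791×32.3) = 0.04305 K/W
R_hardwood = L/(kA) = 0.165/(0.189×32.3) = 0.02703 K/W
R_outer film = 1/(h_o·A) = 1/(14.6×32.3) = 0.002121 K/W
R_total = 0.07324 K/W
Q = ΔT / R_total = 77 / 0.07324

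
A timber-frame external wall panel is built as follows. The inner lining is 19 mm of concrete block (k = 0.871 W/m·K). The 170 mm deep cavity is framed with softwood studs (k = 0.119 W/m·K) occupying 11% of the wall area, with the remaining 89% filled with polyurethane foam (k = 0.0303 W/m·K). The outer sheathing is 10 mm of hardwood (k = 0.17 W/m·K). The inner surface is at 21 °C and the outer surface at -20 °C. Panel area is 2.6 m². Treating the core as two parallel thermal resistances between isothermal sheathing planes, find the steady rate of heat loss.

Sheathing layers in series; stud and cavity paths in parallel between them.
R_inner = 0.019/(0.871×2.6) = 0.00839 K/W
R_stud  = 0.17/(0.119×0.11×2.6) = 4.995 K/W
R_cav   = 0.17/(0.0303×0.89×2.6) = 2.425 K/W
1/R_core = 1/R_stud + 1/R_cav → R_core = 1.632 K/W
R_outer = 0.01/(0.17×2.6) = 0.02262 K/W
R_total = 1.663 K/W
Q = ΔT/R_total = 41/1.663

Q ≈ 24.6 W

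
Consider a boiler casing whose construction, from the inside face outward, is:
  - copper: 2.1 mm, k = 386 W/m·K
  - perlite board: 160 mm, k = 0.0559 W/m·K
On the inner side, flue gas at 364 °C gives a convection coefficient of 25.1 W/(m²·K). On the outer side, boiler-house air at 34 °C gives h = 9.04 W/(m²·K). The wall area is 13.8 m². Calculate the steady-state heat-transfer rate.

Thermal resistances in series:
R_inner film = 1/(h_i·A) = 1/(25.1×13.8) = 0.002887 K/W
R_copper = L/(kA) = 0.0021/(386×13.8) = 3.942×10^-7 K/W
R_perlite board = L/(kA) = 0.16/(0.0559×13.8) = 0.2074 K/W
R_outer film = 1/(h_o·A) = 1/(9.04×13.8) = 0.008016 K/W
R_total = 0.2183 K/W
Q = ΔT / R_total = 330 / 0.2183

Q ≈ 1510 W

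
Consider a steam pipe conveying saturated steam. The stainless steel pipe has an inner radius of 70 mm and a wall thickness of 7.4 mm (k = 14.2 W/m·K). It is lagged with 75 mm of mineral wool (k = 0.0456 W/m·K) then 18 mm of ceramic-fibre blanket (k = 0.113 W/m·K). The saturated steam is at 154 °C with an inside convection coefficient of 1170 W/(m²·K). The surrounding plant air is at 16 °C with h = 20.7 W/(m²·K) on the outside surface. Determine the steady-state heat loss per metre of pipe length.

Cylindrical conduction, so R = ln(r₂/r₁)/(2πkL) per layer, in series:
R_inner film = 1/(h_i·2πr₁L) = 1/(1170×2π×0.07×1) = 0.001943 K/W
R_stainless steel pipe wall = ln(77.4/70)/(2π×14.2×1) = 0.001126 K/W
R_mineral wool = ln(152.4/77.4)/(2π×0.0456×1) = 2.365 K/W
R_ceramic-fibre blanket = ln(170.4/152.4)/(2π×0.113×1) = 0.1572 K/W
R_outer film = 1/(h_o·2πr_oL) = 1/(20.7×2π×0.1704×1) = 0.04512 K/W
R_total = 2.57 K/W
Q = ΔT/R_total = 138/2.57

q′ ≈ 53.7 W/m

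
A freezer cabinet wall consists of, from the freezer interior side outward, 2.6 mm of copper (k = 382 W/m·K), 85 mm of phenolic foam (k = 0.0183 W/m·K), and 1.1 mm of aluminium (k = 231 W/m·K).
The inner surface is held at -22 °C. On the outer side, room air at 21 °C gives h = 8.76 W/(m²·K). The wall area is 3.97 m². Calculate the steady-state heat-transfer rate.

Q ≈ 35.9 W

Series thermal resistances:
R_copper = L/(kA) = 0.0026/(382×3.97) = 1.714×10^-6 K/W
R_phenolic foam = L/(kA) = 0.085/(0.0183×3.97) = 1.17 K/W
R_aluminium = L/(kA) = 0.0011/(231×3.97) = 1.199×10^-6 K/W
R_outer film = 1/(h_o·A) = 1/(8.76×3.97) = 0.02875 K/W
R_total = 1.199 K/W
Q = ΔT / R_total = 43 / 1.199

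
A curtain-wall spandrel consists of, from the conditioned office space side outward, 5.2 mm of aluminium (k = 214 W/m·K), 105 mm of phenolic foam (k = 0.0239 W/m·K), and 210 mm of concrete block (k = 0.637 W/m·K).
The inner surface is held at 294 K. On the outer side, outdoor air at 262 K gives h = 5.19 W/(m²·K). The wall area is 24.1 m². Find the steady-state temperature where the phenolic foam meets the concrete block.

Thermal resistances in series:
R_aluminium = L/(kA) = 0.0052/(214×24.1) = 1.008×10^-6 K/W
R_phenolic foam = L/(kA) = 0.105/(0.0239×24.1) = 0.1823 K/W
R_concrete block = L/(kA) = 0.21/(0.637×24.1) = 0.01368 K/W
R_outer film = 1/(h_o·A) = 1/(5.19×24.1) = 0.007995 K/W
R_total = 0.204 K/W;  Q = ΔT/R_total = 32/0.204 = 156.9 W
T_interface = T_inner − Q·ΣR(inner→interface) = 294 − 157×0.1823

T ≈ 265 K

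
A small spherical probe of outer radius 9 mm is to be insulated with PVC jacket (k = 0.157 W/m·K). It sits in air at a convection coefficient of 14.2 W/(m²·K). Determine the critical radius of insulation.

For a sphere r_cr = 2k/h = 2×0.157/14.2
r_cr = 22.1 mm; since the bare radius (9 mm) is below r_cr, adding a thin layer of insulation will *increase* heat loss.

r_cr ≈ 22.1 mm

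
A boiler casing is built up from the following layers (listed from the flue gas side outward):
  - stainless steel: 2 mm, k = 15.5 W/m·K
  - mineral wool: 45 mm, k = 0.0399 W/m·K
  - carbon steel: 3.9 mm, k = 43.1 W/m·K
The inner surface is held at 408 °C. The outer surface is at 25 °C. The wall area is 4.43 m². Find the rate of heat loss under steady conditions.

Series thermal resistances:
R_stainless steel = L/(kA) = 0.002/(15.5×4.43) = 2.913×10^-5 K/W
R_mineral wool = L/(kA) = 0.045/(0.0399×4.43) = 0.2546 K/W
R_carbon steel = L/(kA) = 0.0039/(43.1×4.43) = 2.043×10^-5 K/W
R_total = 0.2546 K/W
Q = ΔT / R_total = 383 / 0.2546

Q ≈ 1500 W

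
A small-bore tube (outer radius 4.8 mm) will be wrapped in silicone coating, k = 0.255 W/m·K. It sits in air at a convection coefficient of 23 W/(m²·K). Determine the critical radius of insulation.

For a cylinder r_cr = k/h = 0.255/23
r_cr = 11.1 mm; since the bare radius (4.8 mm) is below r_cr, adding a thin layer of insulation will *increase* heat loss.

r_cr ≈ 11.1 mm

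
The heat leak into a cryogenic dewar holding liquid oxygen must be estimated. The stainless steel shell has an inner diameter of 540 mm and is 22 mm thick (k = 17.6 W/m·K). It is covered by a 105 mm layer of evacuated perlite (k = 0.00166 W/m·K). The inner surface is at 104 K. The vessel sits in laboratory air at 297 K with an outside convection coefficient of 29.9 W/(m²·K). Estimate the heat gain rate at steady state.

Radial (spherical) resistances in series:
R_stainless steel shell = (1/0.27 − 1/0.292)/(4π×17.6) = 0.001262 K/W
R_evacuated perlite = (1/0.292 − 1/0.397)/(4π×0.00166) = 43.42 K/W
R_outer film = 1/(h·4πr_o²) = 1/(29.9×4π×0.397²) = 0.01689 K/W
R_total = 43.44 K/W
Q = ΔT/R_total = 193/43.44

Q ≈ 4.44 W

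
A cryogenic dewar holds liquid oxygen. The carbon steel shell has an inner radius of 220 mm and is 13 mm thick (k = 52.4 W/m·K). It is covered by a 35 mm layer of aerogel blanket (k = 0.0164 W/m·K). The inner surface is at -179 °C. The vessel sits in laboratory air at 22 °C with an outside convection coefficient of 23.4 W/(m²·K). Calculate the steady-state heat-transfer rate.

Q ≈ 72.6 W

For a spherical shell R = (1/r₁ − 1/r₂)/(4πk); film R = 1/(h·4πr²). In series:
R_carbon steel shell = (1/0.22 − 1/0.233)/(4π×52.4) = 3.851×10^-4 K/W
R_aerogel blanket = (1/0.233 − 1/0.268)/(4π×0.0164) = 2.72 K/W
R_outer film = 1/(h·4πr_o²) = 1/(23.4×4π×0.268²) = 0.04735 K/W
R_total = 2.767 K/W
Q = ΔT/R_total = 201/2.767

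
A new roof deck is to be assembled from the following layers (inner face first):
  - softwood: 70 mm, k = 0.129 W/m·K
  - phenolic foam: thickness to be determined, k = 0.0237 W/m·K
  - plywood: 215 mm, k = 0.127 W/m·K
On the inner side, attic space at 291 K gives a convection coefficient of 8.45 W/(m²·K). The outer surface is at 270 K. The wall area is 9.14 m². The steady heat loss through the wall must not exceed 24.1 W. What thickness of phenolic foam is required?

L ≈ 133 mm

Treating each layer as a thermal resistance in series:
R_inner film = 1/(h_i·A) = 1/(8.45×9.14) = 0.01295 K/W
R_softwood = L/(kA) = 0.07/(0.129×9.14) = 0.05937 K/W
R_plywood = L/(kA) = 0.215/(0.127×9.14) = 0.1852 K/W
Sum of the known resistances R_other = 0.2575 K/W
Required total resistance R_tot = ΔT/Q_allow = 21/24.1 = 0.8714 K/W
R_phenolic foam = R_tot − R_other = 0.6138 K/W
L = R·k·A = 0.6138×0.0237×9.14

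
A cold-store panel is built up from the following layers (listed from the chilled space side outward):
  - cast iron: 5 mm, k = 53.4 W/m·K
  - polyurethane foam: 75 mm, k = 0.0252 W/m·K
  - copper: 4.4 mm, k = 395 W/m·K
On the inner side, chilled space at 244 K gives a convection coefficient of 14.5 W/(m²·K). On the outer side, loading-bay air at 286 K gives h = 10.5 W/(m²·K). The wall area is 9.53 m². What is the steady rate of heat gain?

Q ≈ 127 W

Treating each layer as a thermal resistance in series:
R_inner film = 1/(h_i·A) = 1/(14.5×9.53) = 0.007237 K/W
R_cast iron = L/(kA) = 0.005/(53.4×9.53) = 9.825×10^-6 K/W
R_polyurethane foam = L/(kA) = 0.075/(0.0252×9.53) = 0.3123 K/W
R_copper = L/(kA) = 0.0044/(395×9.53) = 1.169×10^-6 K/W
R_outer film = 1/(h_o·A) = 1/(10.5×9.53) = 0.009994 K/W
R_total = 0.3295 K/W
Q = ΔT / R_total = 42 / 0.3295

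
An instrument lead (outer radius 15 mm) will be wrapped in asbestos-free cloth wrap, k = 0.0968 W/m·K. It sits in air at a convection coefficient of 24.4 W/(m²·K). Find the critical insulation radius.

r_cr ≈ 3.97 mm

For a cylinder r_cr = k/h = 0.0968/24.4
r_cr = 3.97 mm; since the bare radius (15 mm) is above r_cr, any added insulation will reduce heat loss.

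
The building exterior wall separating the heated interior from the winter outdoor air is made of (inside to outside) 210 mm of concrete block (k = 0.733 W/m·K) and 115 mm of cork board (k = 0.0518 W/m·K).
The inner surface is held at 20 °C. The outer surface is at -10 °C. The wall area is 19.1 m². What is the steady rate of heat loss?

Q ≈ 229 W

Model the wall as resistances in series:
R_concrete block = L/(kA) = 0.21/(0.733×19.1) = 0.015 K/W
R_cork board = L/(kA) = 0.115/(0.0518×19.1) = 0.1162 K/W
R_total = 0.1312 K/W
Q = ΔT / R_total = 30 / 0.1312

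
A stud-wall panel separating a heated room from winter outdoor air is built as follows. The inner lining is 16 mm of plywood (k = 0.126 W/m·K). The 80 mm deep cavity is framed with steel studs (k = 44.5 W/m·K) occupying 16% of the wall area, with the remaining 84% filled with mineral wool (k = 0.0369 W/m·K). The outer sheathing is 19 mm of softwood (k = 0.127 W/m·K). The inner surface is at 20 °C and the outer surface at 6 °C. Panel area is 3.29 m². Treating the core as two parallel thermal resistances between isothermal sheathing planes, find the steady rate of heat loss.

Q ≈ 160 W

Sheathing layers in series; stud and cavity paths in parallel between them.
R_inner = 0.016/(0.126×3.29) = 0.0386 K/W
R_stud  = 0.08/(44.5×0.16×3.29) = 0.003415 K/W
R_cav   = 0.08/(0.0369×0.84×3.29) = 0.7845 K/W
1/R_core = 1/R_stud + 1/R_cav → R_core = 0.0034 K/W
R_outer = 0.019/(0.127×3.29) = 0.04547 K/W
R_total = 0.08747 K/W
Q = ΔT/R_total = 14/0.08747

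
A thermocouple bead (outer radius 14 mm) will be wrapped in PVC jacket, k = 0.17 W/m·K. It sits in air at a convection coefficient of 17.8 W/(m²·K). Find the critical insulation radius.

For a sphere r_cr = 2k/h = 2×0.17/17.8
r_cr = 19.1 mm; since the bare radius (14 mm) is below r_cr, adding a thin layer of insulation will *increase* heat loss.

r_cr ≈ 19.1 mm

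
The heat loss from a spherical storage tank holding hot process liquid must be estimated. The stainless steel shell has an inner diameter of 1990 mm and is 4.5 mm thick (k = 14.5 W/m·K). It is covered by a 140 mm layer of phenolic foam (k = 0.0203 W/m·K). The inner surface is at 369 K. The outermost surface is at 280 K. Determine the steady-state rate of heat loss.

Radial (spherical) resistances in series:
R_stainless steel shell = (1/0.995 − 1/0.9995)/(4π×14.5) = 2.483×10^-5 K/W
R_phenolic foam = (1/0.9995 − 1/1.1395)/(4π×0.0203) = 0.4819 K/W
R_total = 0.4819 K/W
Q = ΔT/R_total = 89/0.4819

Q ≈ 185 W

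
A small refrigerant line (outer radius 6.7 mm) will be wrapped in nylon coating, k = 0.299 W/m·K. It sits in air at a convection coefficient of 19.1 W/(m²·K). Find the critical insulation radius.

r_cr ≈ 15.7 mm

For a cylinder r_cr = k/h = 0.299/19.1
r_cr = 15.7 mm; since the bare radius (6.7 mm) is below r_cr, adding a thin layer of insulation will *increase* heat loss.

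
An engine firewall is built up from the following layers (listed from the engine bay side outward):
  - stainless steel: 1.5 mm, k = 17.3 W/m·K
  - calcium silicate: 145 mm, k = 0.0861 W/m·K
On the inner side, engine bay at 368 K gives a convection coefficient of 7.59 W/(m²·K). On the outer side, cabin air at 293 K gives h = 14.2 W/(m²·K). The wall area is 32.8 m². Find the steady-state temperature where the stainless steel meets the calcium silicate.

Treating each layer as a thermal resistance in series:
R_inner film = 1/(h_i·A) = 1/(7.59×32.8) = 0.004017 K/W
R_stainless steel = L/(kA) = 0.0015/(17.3×32.8) = 2.643×10^-6 K/W
R_calcium silicate = L/(kA) = 0.145/(0.0861×32.8) = 0.05134 K/W
R_outer film = 1/(h_o·A) = 1/(14.2×32.8) = 0.002147 K/W
R_total = 0.05751 K/W;  Q = ΔT/R_total = 75/0.05751 = 1304 W
T_interface = T_inner − Q·ΣR(inner→interface) = 368 − 1300×0.004019

T ≈ 363 K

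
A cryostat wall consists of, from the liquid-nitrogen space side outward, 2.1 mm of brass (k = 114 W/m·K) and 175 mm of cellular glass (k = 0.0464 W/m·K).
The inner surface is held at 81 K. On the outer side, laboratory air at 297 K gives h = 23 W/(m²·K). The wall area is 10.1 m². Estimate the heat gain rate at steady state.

Series thermal resistances:
R_brass = L/(kA) = 0.0021/(114×10.1) = 1.824×10^-6 K/W
R_cellular glass = L/(kA) = 0.175/(0.0464×10.1) = 0.3734 K/W
R_outer film = 1/(h_o·A) = 1/(23×10.1) = 0.004305 K/W
R_total = 0.3777 K/W
Q = ΔT / R_total = 216 / 0.3777

Q ≈ 572 W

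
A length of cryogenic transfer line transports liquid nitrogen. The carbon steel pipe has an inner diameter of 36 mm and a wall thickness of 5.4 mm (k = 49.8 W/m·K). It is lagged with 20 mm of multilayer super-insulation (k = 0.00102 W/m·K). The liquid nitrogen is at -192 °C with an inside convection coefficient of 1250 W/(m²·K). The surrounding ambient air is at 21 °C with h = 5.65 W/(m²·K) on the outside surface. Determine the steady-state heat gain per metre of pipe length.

q′ ≈ 2.19 W/m

Cylindrical conduction, so R = ln(r₂/r₁)/(2πkL) per layer, in series:
R_inner film = 1/(h_i·2πr₁L) = 1/(1250×2π×0.018×1) = 0.007074 K/W
R_carbon steel pipe wall = ln(23.4/18)/(2π×49.8×1) = 8.385×10^-4 K/W
R_multilayer super-insulation = ln(43.4/23.4)/(2π×0.00102×1) = 96.39 K/W
R_outer film = 1/(h_o·2πr_oL) = 1/(5.65×2π×0.0434×1) = 0.6491 K/W
R_total = 97.04 K/W
Q = ΔT/R_total = 213/97.04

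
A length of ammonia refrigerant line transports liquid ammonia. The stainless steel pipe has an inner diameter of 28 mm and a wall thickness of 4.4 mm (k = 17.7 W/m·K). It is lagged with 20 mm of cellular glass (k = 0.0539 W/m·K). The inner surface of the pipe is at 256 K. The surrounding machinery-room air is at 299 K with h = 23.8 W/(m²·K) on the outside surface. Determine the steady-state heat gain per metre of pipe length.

Treating each annulus and film as a series resistance:
R_stainless steel pipe wall = ln(18.4/14)/(2π×17.7×1) = 0.002457 K/W
R_cellular glass = ln(38.4/18.4)/(2π×0.0539×1) = 2.172 K/W
R_outer film = 1/(h_o·2πr_oL) = 1/(23.8×2π×0.0384×1) = 0.1741 K/W
R_total = 2.349 K/W
Q = ΔT/R_total = 43/2.349

q′ ≈ 18.3 W/m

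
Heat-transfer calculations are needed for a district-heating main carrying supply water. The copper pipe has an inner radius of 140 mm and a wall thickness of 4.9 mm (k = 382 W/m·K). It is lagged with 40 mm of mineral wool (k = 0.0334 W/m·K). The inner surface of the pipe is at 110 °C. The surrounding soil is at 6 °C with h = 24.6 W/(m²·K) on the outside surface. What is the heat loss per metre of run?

Cylindrical conduction, so R = ln(r₂/r₁)/(2πkL) per layer, in series:
R_copper pipe wall = ln(144.9/140)/(2π×382×1) = 1.433×10^-5 K/W
R_mineral wool = ln(184.9/144.9)/(2π×0.0334×1) = 1.162 K/W
R_outer film = 1/(h_o·2πr_oL) = 1/(24.6×2π×0.1849×1) = 0.03499 K/W
R_total = 1.197 K/W
Q = ΔT/R_total = 104/1.197

q′ ≈ 86.9 W/m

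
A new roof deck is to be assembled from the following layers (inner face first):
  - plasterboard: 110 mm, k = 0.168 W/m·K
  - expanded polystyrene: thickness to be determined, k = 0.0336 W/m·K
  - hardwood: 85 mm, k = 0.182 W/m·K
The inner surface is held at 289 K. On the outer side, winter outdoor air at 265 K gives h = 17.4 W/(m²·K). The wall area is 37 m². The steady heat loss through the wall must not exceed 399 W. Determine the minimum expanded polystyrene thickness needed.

L ≈ 35.2 mm

Using the resistance-network approach (series):
R_plasterboard = L/(kA) = 0.11/(0.168×37) = 0.0177 K/W
R_hardwood = L/(kA) = 0.085/(0.182×37) = 0.01262 K/W
R_outer film = 1/(h_o·A) = 1/(17.4×37) = 0.001553 K/W
Sum of the known resistances R_other = 0.03187 K/W
Required total resistance R_tot = ΔT/Q_allow = 24/399 = 0.06015 K/W
R_expanded polystyrene = R_tot − R_other = 0.02828 K/W
L = R·k·A = 0.02828×0.0336×37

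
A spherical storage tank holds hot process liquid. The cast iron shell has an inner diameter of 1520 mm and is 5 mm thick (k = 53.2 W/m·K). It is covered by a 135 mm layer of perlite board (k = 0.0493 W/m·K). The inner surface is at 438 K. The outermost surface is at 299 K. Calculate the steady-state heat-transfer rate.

Q ≈ 439 W

Spherical conduction: R = (1/r_in − 1/r_out)/(4πk) per layer; series-sum.
R_cast iron shell = (1/0.76 − 1/0.765)/(4π×53.2) = 1.286×10^-5 K/W
R_perlite board = (1/0.765 − 1/0.9)/(4π×0.0493) = 0.3165 K/W
R_total = 0.3165 K/W
Q = ΔT/R_total = 139/0.3165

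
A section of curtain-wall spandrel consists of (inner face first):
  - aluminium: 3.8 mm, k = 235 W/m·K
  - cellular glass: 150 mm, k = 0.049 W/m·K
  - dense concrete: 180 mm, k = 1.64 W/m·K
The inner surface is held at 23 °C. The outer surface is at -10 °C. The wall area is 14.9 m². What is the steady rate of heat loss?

Q ≈ 155 W

Thermal resistances in series:
R_aluminium = L/(kA) = 0.0038/(235×14.9) = 1.085×10^-6 K/W
R_cellular glass = L/(kA) = 0.15/(0.049×14.9) = 0.2055 K/W
R_dense concrete = L/(kA) = 0.18/(1.64×14.9) = 0.007366 K/W
R_total = 0.2128 K/W
Q = ΔT / R_total = 33 / 0.2128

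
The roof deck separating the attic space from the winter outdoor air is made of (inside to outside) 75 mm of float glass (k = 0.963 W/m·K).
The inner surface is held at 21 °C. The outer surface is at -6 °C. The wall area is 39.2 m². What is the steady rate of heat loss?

Treating each layer as a thermal resistance in series:
R_float glass = L/(kA) = 0.075/(0.963×39.2) = 0.001987 K/W
R_total = 0.001987 K/W
Q = ΔT / R_total = 27 / 0.001987

Q ≈ 13600 W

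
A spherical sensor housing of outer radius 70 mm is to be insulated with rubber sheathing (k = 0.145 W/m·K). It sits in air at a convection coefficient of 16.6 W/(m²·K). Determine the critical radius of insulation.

r_cr ≈ 17.5 mm

For a sphere r_cr = 2k/h = 2×0.145/16.6
r_cr = 17.5 mm; since the bare radius (70 mm) is above r_cr, any added insulation will reduce heat loss.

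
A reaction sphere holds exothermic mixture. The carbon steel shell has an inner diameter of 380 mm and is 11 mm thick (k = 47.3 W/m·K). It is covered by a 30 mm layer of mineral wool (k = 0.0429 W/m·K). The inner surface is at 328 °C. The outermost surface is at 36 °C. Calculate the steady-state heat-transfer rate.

Q ≈ 244 W

For a spherical shell R = (1/r₁ − 1/r₂)/(4πk); film R = 1/(h·4πr²). In series:
R_carbon steel shell = (1/0.19 − 1/0.201)/(4π×47.3) = 4.846×10^-4 K/W
R_mineral wool = (1/0.201 − 1/0.231)/(4π×0.0429) = 1.199 K/W
R_total = 1.199 K/W
Q = ΔT/R_total = 292/1.199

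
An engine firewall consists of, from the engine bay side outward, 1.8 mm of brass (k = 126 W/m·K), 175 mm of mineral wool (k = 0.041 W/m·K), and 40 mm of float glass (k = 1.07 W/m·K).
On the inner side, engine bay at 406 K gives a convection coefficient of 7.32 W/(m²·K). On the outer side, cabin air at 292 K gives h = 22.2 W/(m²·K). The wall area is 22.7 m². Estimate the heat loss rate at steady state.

Model the wall as resistances in series:
R_inner film = 1/(h_i·A) = 1/(7.32×22.7) = 0.006018 K/W
R_brass = L/(kA) = 0.0018/(126×22.7) = 6.293×10^-7 K/W
R_mineral wool = L/(kA) = 0.175/(0.041×22.7) = 0.188 K/W
R_float glass = L/(kA) = 0.04/(1.07×22.7) = 0.001647 K/W
R_outer film = 1/(h_o·A) = 1/(22.2×22.7) = 0.001984 K/W
R_total = 0.1977 K/W
Q = ΔT / R_total = 114 / 0.1977

Q ≈ 577 W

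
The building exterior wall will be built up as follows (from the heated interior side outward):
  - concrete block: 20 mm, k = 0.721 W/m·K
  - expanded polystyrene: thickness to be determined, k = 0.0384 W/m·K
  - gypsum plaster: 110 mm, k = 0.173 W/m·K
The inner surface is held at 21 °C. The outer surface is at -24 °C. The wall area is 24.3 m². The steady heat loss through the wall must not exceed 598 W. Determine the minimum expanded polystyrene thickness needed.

L ≈ 44.7 mm

Using the resistance-network approach (series):
R_concrete block = L/(kA) = 0.02/(0.721×24.3) = 0.001142 K/W
R_gypsum plaster = L/(kA) = 0.11/(0.173×24.3) = 0.02617 K/W
Sum of the known resistances R_other = 0.02731 K/W
Required total resistance R_tot = ΔT/Q_allow = 45/598 = 0.07525 K/W
R_expanded polystyrene = R_tot − R_other = 0.04794 K/W
L = R·k·A = 0.04794×0.0384×24.3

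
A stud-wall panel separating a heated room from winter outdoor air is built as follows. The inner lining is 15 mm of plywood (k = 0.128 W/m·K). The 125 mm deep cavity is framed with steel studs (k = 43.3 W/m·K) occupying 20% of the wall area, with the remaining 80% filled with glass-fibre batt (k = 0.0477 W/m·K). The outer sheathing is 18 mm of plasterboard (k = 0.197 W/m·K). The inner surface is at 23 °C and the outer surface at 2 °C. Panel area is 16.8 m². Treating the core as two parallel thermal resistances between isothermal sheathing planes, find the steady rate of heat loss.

Q ≈ 1580 W

Sheathing layers in series; stud and cavity paths in parallel between them.
R_inner = 0.015/(0.128×16.8) = 0.006975 K/W
R_stud  = 0.125/(43.3×0.2×16.8) = 8.592×10^-4 K/W
R_cav   = 0.125/(0.0477×0.8×16.8) = 0.195 K/W
1/R_core = 1/R_stud + 1/R_cav → R_core = 8.554×10^-4 K/W
R_outer = 0.018/(0.197×16.8) = 0.005439 K/W
R_total = 0.01327 K/W
Q = ΔT/R_total = 21/0.01327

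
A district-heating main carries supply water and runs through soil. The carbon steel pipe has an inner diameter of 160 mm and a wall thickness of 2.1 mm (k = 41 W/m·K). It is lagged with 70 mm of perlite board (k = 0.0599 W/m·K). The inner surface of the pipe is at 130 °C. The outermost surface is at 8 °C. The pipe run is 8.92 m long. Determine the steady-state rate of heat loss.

Q ≈ 664 W

Cylindrical conduction, so R = ln(r₂/r₁)/(2πkL) per layer, in series:
R_carbon steel pipe wall = ln(82.1/80)/(2π×41×8.92) = 1.128×10^-5 K/W
R_perlite board = ln(152.1/82.1)/(2π×0.0599×8.92) = 0.1837 K/W
R_total = 0.1837 K/W
Q = ΔT/R_total = 122/0.1837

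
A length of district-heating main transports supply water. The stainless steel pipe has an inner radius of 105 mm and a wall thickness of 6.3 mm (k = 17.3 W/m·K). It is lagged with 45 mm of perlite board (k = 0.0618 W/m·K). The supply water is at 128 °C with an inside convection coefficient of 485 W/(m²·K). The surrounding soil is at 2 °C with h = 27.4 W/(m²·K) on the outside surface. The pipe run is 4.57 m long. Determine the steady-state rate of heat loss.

Q ≈ 629 W

Radial resistances (cylindrical: R_cond = ln(r_o/r_i)/(2πkL), R_conv = 1/(h·2πrL)):
R_inner film = 1/(h_i·2πr₁L) = 1/(485×2π×0.105×4.57) = 6.839×10^-4 K/W
R_stainless steel pipe wall = ln(111.3/105)/(2π×17.3×4.57) = 1.173×10^-4 K/W
R_perlite board = ln(156.3/111.3)/(2π×0.0618×4.57) = 0.1913 K/W
R_outer film = 1/(h_o·2πr_oL) = 1/(27.4×2π×0.1563×4.57) = 0.008132 K/W
R_total = 0.2003 K/W
Q = ΔT/R_total = 126/0.2003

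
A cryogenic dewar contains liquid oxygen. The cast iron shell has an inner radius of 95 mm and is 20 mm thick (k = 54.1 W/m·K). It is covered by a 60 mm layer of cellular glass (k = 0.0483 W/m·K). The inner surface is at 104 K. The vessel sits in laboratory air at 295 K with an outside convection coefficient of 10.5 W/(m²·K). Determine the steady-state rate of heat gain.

Radial (spherical) resistances in series:
R_cast iron shell = (1/0.095 − 1/0.115)/(4π×54.1) = 0.002693 K/W
R_cellular glass = (1/0.115 − 1/0.175)/(4π×0.0483) = 4.912 K/W
R_outer film = 1/(h·4πr_o²) = 1/(10.5×4π×0.175²) = 0.2475 K/W
R_total = 5.162 K/W
Q = ΔT/R_total = 191/5.162

Q ≈ 37 W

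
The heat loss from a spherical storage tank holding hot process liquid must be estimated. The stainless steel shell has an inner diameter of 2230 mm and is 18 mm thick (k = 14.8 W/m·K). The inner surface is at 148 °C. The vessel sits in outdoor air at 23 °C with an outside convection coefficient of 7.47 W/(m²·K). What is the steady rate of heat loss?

Each spherical layer contributes R = (1/r_i − 1/r_o)/(4πk):
R_stainless steel shell = (1/1.115 − 1/1.133)/(4π×14.8) = 7.661×10^-5 K/W
R_outer film = 1/(h·4πr_o²) = 1/(7.47×4π×1.133²) = 0.008299 K/W
R_total = 0.008375 K/W
Q = ΔT/R_total = 125/0.008375

Q ≈ 14900 W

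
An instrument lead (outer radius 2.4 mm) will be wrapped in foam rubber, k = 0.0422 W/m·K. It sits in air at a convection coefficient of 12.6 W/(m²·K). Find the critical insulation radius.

r_cr ≈ 3.35 mm

For a cylinder r_cr = k/h = 0.0422/12.6
r_cr = 3.35 mm; since the bare radius (2.4 mm) is below r_cr, adding a thin layer of insulation will *increase* heat loss.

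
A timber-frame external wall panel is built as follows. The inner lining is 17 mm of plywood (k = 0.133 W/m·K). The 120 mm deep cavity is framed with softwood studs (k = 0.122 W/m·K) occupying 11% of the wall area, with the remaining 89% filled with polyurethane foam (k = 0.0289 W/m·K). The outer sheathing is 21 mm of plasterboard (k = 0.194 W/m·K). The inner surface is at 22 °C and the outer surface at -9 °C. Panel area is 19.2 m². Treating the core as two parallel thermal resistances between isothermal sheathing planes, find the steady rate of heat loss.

Q ≈ 180 W

Sheathing layers in series; stud and cavity paths in parallel between them.
R_inner = 0.017/(0.133×19.2) = 0.006657 K/W
R_stud  = 0.12/(0.122×0.11×19.2) = 0.4657 K/W
R_cav   = 0.12/(0.0289×0.89×19.2) = 0.243 K/W
1/R_core = 1/R_stud + 1/R_cav → R_core = 0.1597 K/W
R_outer = 0.021/(0.194×19.2) = 0.005638 K/W
R_total = 0.172 K/W
Q = ΔT/R_total = 31/0.172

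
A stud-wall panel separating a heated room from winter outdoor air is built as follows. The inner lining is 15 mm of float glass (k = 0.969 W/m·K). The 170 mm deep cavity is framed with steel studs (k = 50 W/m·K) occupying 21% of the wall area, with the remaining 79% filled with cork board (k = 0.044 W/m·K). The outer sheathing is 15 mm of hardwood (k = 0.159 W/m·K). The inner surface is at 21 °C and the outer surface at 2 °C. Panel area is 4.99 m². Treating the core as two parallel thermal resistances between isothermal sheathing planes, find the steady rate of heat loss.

Q ≈ 753 W

Sheathing layers in series; stud and cavity paths in parallel between them.
R_inner = 0.015/(0.969×4.99) = 0.003102 K/W
R_stud  = 0.17/(50×0.21×4.99) = 0.003245 K/W
R_cav   = 0.17/(0.044×0.79×4.99) = 0.9801 K/W
1/R_core = 1/R_stud + 1/R_cav → R_core = 0.003234 K/W
R_outer = 0.015/(0.159×4.99) = 0.01891 K/W
R_total = 0.02524 K/W
Q = ΔT/R_total = 19/0.02524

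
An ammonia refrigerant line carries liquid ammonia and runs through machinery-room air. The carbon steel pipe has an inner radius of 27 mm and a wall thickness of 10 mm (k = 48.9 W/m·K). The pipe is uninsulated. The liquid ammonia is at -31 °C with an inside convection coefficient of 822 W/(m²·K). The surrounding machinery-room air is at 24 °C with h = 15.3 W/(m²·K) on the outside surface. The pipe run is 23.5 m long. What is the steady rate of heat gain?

Per-layer cylindrical resistances, series-summed:
R_inner film = 1/(h_i·2πr₁L) = 1/(822×2π×0.027×23.5) = 3.052×10^-4 K/W
R_carbon steel pipe wall = ln(37/27)/(2π×48.9×23.5) = 4.364×10^-5 K/W
R_outer film = 1/(h_o·2πr_oL) = 1/(15.3×2π×0.037×23.5) = 0.01196 K/W
R_total = 0.01231 K/W
Q = ΔT/R_total = 55/0.01231

Q ≈ 4470 W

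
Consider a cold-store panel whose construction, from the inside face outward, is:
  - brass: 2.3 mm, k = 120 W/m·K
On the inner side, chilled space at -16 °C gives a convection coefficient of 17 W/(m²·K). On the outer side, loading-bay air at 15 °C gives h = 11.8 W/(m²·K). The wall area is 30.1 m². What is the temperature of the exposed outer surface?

Thermal resistances in series:
R_inner film = 1/(h_i·A) = 1/(17×30.1) = 0.001954 K/W
R_brass = L/(kA) = 0.0023/(120×30.1) = 6.368×10^-7 K/W
R_outer film = 1/(h_o·A) = 1/(11.8×30.1) = 0.002815 K/W
R_total = 0.00477 K/W;  Q = ΔT/R_total = 31/0.00477 = 6498 W
T_interface = T_inner + Q·ΣR(inner→interface) = -16 + 6500×0.001955

T ≈ -3.3 °C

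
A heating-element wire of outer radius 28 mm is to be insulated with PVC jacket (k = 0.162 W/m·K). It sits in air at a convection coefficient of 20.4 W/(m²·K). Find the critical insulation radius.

For a cylinder r_cr = k/h = 0.162/20.4
r_cr = 7.94 mm; since the bare radius (28 mm) is above r_cr, any added insulation will reduce heat loss.

r_cr ≈ 7.94 mm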